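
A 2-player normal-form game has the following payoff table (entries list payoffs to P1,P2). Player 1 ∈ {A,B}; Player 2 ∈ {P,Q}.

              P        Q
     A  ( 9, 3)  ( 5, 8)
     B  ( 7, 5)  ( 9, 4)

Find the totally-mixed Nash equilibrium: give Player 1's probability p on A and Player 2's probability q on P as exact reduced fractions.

p=1/6, q=2/3

P1 indiff ⇒ q·9+(1-q)·5 = q·7+(1-q)·9 ⇒ q(2) = (1-q)(4) ⇒ q = 2/3
P2 indiff ⇒ p·3+(1-p)·5 = p·8+(1-p)·4 ⇒ p(-5) = (1-p)(-1) ⇒ p = 1/6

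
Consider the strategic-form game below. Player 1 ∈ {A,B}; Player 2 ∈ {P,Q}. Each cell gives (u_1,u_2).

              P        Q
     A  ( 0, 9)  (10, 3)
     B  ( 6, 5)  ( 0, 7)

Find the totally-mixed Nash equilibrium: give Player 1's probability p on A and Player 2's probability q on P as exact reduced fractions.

p=1/4, q=5/8

P1 indiff ⇒ q·0+(1-q)·10 = q·6+(1-q)·0 ⇒ q(-6) = (1-q)(-10) ⇒ q = 5/8
P2 indiff ⇒ p·9+(1-p)·5 = p·3+(1-p)·7 ⇒ p(6) = (1-p)(2) ⇒ p = 1/4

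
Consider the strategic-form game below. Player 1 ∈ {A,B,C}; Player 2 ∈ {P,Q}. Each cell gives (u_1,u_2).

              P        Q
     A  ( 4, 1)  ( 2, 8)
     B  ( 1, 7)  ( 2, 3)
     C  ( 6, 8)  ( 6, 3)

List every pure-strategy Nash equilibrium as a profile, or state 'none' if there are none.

(A,P): not NE [P1→C gives 6>4; P2→Q gives 8>1]
(A,Q): not NE [P1→C gives 6>2]
(B,P): not NE [P1→C gives 6>1]
(B,Q): not NE [P1→C gives 6>2; P2→P gives 7>3]
(C,P): NE
(C,Q): not NE [P2→P gives 8>3]

Nash profiles: (C,P)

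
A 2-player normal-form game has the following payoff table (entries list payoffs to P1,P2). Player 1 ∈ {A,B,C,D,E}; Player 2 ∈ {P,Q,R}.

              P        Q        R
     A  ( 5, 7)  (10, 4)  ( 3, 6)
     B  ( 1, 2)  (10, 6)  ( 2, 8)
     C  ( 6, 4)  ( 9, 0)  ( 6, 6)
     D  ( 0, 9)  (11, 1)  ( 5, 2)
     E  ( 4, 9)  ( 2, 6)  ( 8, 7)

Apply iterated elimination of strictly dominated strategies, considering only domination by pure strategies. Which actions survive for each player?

P2 drop Q (R beats it: A:6>4 B:8>6 C:6>0 D:2>1 E:7>6)
P1 drop A (C beats it: P:6>5 R:6>3)
P1 drop B (C beats it: P:6>1 R:6>2)
P1 drop D (C beats it: P:6>0 R:6>5)
P1→{C,E} P2→{P,R}

IESDS → P1:{C,E} P2:{P,R}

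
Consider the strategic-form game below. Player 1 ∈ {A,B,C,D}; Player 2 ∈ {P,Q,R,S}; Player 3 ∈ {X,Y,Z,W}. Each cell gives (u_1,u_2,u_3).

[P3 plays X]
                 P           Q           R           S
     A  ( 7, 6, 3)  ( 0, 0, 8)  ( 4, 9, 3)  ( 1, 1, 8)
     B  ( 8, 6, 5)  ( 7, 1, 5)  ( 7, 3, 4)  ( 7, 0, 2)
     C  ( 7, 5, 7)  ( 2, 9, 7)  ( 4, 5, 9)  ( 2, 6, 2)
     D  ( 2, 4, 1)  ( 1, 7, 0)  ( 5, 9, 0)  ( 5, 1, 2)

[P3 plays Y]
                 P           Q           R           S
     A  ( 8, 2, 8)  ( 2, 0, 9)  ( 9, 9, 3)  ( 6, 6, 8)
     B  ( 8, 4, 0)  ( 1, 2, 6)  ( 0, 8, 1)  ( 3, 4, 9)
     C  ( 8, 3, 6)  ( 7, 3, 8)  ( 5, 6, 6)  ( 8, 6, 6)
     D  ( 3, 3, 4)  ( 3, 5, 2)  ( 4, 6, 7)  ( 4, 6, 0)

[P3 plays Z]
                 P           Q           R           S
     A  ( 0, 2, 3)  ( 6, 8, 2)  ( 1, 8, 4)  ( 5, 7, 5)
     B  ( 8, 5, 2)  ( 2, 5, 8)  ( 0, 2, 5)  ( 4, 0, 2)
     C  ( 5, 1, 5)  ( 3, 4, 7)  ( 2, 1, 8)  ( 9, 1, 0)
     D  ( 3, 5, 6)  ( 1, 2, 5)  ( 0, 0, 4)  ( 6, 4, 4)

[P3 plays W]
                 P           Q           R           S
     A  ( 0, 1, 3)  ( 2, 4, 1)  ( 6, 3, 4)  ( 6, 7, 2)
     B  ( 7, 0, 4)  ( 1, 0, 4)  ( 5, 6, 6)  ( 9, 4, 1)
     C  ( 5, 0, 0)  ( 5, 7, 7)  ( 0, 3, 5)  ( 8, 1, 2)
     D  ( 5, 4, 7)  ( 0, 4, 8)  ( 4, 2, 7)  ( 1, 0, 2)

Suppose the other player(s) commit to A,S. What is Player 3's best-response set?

BR_3 = {X,Y}

u_3(X vs A,S) = 8
u_3(Y vs A,S) = 8
u_3(Z vs A,S) = 5
u_3(W vs A,S) = 2
max payoff 8 at {X,Y}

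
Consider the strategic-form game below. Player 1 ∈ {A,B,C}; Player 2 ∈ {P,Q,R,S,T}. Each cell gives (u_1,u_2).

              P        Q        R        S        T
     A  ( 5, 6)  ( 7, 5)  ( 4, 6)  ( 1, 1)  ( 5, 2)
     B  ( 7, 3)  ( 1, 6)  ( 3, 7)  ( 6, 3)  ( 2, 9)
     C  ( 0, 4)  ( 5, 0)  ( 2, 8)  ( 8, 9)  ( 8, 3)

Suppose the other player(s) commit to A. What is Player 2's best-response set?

P2 best: {P,R}

u_2(P vs A) = 6
u_2(Q vs A) = 5
u_2(R vs A) = 6
u_2(S vs A) = 1
u_2(T vs A) = 2
max payoff 6 at {P,R}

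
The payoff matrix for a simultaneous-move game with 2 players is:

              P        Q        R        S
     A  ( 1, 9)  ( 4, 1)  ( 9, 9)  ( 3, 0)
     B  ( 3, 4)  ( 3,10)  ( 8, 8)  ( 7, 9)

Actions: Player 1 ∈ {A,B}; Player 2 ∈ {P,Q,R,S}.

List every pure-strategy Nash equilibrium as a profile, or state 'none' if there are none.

(A,P): not NE [P1→B gives 3>1]
(A,Q): not NE [P2→R gives 9>1]
(A,R): NE
(A,S): not NE [P1→B gives 7>3; P2→R gives 9>0]
(B,P): not NE [P2→Q gives 10>4]
(B,Q): not NE [P1→A gives 4>3]
(B,R): not NE [P1→A gives 9>8; P2→Q gives 10>8]
(B,S): not NE [P2→Q gives 10>9]

Nash profiles: (A,R)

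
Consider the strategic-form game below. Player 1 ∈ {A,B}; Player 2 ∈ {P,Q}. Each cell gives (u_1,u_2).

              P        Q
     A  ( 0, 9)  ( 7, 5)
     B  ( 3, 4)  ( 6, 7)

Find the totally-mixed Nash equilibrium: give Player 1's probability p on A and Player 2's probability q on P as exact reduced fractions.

P1 indiff ⇒ q·0+(1-q)·7 = q·3+(1-q)·6 ⇒ q(-3) = (1-q)(-1) ⇒ q = 1/4
P2 indiff ⇒ p·9+(1-p)·4 = p·5+(1-p)·7 ⇒ p(4) = (1-p)(3) ⇒ p = 3/7

(p,q) = (3/7, 1/4)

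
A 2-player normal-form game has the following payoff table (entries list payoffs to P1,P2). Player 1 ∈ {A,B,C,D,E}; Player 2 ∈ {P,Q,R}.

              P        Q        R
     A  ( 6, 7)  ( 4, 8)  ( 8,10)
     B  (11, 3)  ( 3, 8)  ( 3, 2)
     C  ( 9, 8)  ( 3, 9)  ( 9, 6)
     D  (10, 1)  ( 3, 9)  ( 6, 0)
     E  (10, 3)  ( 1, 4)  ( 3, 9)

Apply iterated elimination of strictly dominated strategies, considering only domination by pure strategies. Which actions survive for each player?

IESDS → P1:{A,C} P2:{Q,R}

P2 drop P (Q beats it: A:8>7 B:8>3 C:9>8 D:9>1 E:4>3)
P1 drop B (A beats it: Q:4>3 R:8>3)
P1 drop D (A beats it: Q:4>3 R:8>6)
P1 drop E (A beats it: Q:4>1 R:8>3)
P1→{A,C} P2→{Q,R}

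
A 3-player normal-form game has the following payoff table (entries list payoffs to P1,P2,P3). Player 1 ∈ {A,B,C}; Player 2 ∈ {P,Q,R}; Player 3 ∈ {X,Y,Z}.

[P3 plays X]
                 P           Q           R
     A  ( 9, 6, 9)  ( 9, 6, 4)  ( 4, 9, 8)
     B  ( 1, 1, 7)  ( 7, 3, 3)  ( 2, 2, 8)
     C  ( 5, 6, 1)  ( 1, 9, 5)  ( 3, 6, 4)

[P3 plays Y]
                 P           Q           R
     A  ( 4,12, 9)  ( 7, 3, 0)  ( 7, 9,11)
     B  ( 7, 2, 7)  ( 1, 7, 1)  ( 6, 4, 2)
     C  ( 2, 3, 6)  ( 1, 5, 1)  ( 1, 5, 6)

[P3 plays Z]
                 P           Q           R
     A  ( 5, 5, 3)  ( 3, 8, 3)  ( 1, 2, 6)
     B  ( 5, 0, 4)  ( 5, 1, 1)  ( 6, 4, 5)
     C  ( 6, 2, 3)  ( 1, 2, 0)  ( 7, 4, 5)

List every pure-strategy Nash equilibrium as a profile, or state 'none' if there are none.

(A,P,X): not NE [P2→R gives 9>6]
(A,P,Y): not NE [P1→B gives 7>4]
(A,P,Z): not NE [P1→C gives 6>5; P2→Q gives 8>5; P3→Y gives 9>3]
(A,Q,X): not NE [P2→R gives 9>6]
(A,Q,Y): not NE [P2→P gives 12>3; P3→X gives 4>0]
(A,Q,Z): not NE [P1→B gives 5>3; P3→X gives 4>3]
(A,R,X): not NE [P3→Y gives 11>8]
(A,R,Y): not NE [P2→P gives 12>9]
(A,R,Z): not NE [P1→C gives 7>1; P2→Q gives 8>2; P3→Y gives 11>6]
(B,P,X): not NE [P1→A gives 9>1; P2→Q gives 3>1]
(B,P,Y): not NE [P2→Q gives 7>2]
(B,P,Z): not NE [P1→C gives 6>5; P2→R gives 4>0; P3→Y gives 7>4]
(B,Q,X): not NE [P1→A gives 9>7]
(B,Q,Y): not NE [P1→A gives 7>1; P3→X gives 3>1]
(B,Q,Z): not NE [P2→R gives 4>1; P3→X gives 3>1]
(B,R,X): not NE [P1→A gives 4>2; P2→Q gives 3>2]
(B,R,Y): not NE [P1→A gives 7>6; P2→Q gives 7>4; P3→X gives 8>2]
(B,R,Z): not NE [P1→C gives 7>6; P3→X gives 8>5]
(C,P,X): not NE [P1→A gives 9>5; P2→Q gives 9>6; P3→Y gives 6>1]
(C,P,Y): not NE [P1→B gives 7>2; P2→R gives 5>3]
(C,P,Z): not NE [P2→R gives 4>2; P3→Y gives 6>3]
(C,Q,X): not NE [P1→A gives 9>1]
(C,Q,Y): not NE [P1→A gives 7>1; P3→X gives 5>1]
(C,Q,Z): not NE [P1→B gives 5>1; P2→R gives 4>2; P3→X gives 5>0]
(C,R,X): not NE [P1→A gives 4>3; P2→Q gives 9>6; P3→Y gives 6>4]
(C,R,Y): not NE [P1→A gives 7>1]
(C,R,Z): not NE [P3→Y gives 6>5]

Equilibria: none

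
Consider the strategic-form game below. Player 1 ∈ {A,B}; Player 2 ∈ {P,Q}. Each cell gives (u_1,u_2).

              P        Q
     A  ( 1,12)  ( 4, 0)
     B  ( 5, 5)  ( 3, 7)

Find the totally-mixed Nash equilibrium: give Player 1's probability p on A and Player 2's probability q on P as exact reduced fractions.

P1 indiff ⇒ q·1+(1-q)·4 = q·5+(1-q)·3 ⇒ q(-4) = (1-q)(-1) ⇒ q = 1/5
P2 indiff ⇒ p·12+(1-p)·5 = p·0+(1-p)·7 ⇒ p(12) = (1-p)(2) ⇒ p = 1/7

(p,q) = (1/7, 1/5)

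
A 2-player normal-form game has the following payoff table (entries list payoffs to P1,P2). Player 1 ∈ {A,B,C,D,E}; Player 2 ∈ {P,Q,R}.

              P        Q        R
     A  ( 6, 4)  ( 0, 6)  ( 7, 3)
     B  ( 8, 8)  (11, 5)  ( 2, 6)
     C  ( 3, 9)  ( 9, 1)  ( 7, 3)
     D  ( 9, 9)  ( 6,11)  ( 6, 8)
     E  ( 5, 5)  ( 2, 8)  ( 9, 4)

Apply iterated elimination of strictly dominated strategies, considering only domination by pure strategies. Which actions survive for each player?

P2 drop R (P beats it: A:4>3 B:8>6 C:9>3 D:9>8 E:5>4)
P1 drop A (B beats it: P:8>6 Q:11>0)
P1 drop C (B beats it: P:8>3 Q:11>9)
P1 drop E (B beats it: P:8>5 Q:11>2)
P1→{B,D} P2→{P,Q}

Remaining: P1:{B,D} P2:{P,Q}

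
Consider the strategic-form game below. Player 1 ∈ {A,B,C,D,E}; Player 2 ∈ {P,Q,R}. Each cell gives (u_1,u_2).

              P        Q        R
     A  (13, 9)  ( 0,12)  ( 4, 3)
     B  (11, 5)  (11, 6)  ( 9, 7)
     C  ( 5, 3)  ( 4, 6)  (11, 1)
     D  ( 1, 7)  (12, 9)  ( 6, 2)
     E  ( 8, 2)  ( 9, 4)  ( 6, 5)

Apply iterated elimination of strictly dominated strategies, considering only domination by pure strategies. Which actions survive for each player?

P1 drop E (B beats it: P:11>8 Q:11>9 R:9>6)
P2 drop P (Q beats it: A:12>9 B:6>5 C:6>3 D:9>7)
P1 drop A (B beats it: Q:11>0 R:9>4)
P1→{B,C,D} P2→{Q,R}

Remaining: P1:{B,C,D} P2:{Q,R}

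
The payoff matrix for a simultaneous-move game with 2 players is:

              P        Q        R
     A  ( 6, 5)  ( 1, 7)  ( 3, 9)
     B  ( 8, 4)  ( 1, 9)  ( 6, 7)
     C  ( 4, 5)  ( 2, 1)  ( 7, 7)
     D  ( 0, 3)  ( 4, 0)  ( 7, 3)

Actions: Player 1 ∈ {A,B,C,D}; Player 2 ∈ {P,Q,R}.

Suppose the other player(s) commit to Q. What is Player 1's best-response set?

u_1(A vs Q) = 1
u_1(B vs Q) = 1
u_1(C vs Q) = 2
u_1(D vs Q) = 4
max payoff 4 at {D}

P1 best: {D}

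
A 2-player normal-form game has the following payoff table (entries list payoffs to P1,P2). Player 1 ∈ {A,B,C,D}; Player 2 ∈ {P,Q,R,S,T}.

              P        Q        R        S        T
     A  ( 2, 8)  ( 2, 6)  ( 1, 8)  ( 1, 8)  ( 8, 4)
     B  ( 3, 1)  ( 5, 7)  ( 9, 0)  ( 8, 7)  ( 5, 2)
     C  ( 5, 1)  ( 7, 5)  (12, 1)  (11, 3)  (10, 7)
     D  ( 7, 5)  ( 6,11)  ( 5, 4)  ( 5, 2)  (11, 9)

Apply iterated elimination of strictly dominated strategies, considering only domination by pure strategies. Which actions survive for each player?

P1 drop A (C beats it: P:5>2 Q:7>2 R:12>1 S:11>1 T:10>8)
P1 drop B (C beats it: P:5>3 Q:7>5 R:12>9 S:11>8 T:10>5)
P2 drop P (Q beats it: C:5>1 D:11>5)
P2 drop R (Q beats it: C:5>1 D:11>4)
P2 drop S (Q beats it: C:5>3 D:11>2)
P1→{C,D} P2→{Q,T}

Remaining: P1:{C,D} P2:{Q,T}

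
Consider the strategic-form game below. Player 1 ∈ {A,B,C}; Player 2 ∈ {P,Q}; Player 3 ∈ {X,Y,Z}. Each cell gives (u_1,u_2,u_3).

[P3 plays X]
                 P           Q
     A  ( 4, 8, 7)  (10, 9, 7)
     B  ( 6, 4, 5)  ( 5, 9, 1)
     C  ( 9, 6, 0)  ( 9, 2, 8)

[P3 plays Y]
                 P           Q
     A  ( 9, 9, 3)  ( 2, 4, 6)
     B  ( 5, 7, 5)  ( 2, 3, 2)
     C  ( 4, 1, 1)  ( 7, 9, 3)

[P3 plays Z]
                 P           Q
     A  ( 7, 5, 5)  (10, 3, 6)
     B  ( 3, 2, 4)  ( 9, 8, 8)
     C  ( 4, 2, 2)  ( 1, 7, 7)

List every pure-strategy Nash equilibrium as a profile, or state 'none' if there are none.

NE set: (A,Q,X)

(A,P,X): not NE [P1→C gives 9>4; P2→Q gives 9>8]
(A,P,Y): not NE [P3→X gives 7>3]
(A,P,Z): not NE [P3→X gives 7>5]
(A,Q,X): NE
(A,Q,Y): not NE [P1→C gives 7>2; P2→P gives 9>4; P3→X gives 7>6]
(A,Q,Z): not NE [P2→P gives 5>3; P3→X gives 7>6]
(B,P,X): not NE [P1→C gives 9>6; P2→Q gives 9>4]
(B,P,Y): not NE [P1→A gives 9>5]
(B,P,Z): not NE [P1→A gives 7>3; P2→Q gives 8>2; P3→Y gives 5>4]
(B,Q,X): not NE [P1→A gives 10>5; P3→Z gives 8>1]
(B,Q,Y): not NE [P1→C gives 7>2; P2→P gives 7>3; P3→Z gives 8>2]
(B,Q,Z): not NE [P1→A gives 10>9]
(C,P,X): not NE [P3→Z gives 2>0]
(C,P,Y): not NE [P1→A gives 9>4; P2→Q gives 9>1; P3→Z gives 2>1]
(C,P,Z): not NE [P1→A gives 7>4; P2→Q gives 7>2]
(C,Q,X): not NE [P1→A gives 10>9; P2→P gives 6>2]
(C,Q,Y): not NE [P3→X gives 8>3]
(C,Q,Z): not NE [P1→A gives 10>1; P3→X gives 8>7]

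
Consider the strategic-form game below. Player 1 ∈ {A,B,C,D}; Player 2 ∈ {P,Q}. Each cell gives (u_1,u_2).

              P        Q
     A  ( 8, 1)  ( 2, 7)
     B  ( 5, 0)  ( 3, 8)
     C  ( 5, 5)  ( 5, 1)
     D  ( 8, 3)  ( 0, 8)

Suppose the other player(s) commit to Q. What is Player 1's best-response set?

P1 best: {C}

u_1(A vs Q) = 2
u_1(B vs Q) = 3
u_1(C vs Q) = 5
u_1(D vs Q) = 0
max payoff 5 at {C}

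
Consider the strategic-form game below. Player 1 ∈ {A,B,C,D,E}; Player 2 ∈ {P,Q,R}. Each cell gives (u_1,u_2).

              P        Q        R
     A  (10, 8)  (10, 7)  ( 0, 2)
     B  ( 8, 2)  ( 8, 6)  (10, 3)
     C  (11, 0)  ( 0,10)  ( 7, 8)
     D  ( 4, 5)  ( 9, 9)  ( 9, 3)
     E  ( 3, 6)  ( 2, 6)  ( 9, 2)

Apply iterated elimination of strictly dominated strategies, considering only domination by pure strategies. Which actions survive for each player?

IESDS → P1:{A,C} P2:{P,Q}

P1 drop E (B beats it: P:8>3 Q:8>2 R:10>9)
P2 drop R (Q beats it: A:7>2 B:6>3 C:10>8 D:9>3)
P1 drop B (A beats it: P:10>8 Q:10>8)
P1 drop D (A beats it: P:10>4 Q:10>9)
P1→{A,C} P2→{P,Q}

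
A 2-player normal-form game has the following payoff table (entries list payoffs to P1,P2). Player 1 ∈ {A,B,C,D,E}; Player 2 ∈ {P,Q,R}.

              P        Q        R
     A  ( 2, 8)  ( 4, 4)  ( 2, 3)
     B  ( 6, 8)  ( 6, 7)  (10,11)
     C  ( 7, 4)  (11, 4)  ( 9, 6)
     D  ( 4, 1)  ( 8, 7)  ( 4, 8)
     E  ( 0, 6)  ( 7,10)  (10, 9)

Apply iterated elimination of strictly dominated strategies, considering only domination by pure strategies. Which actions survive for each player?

Remaining: P1:{B,C,E} P2:{Q,R}

P1 drop A (B beats it: P:6>2 Q:6>4 R:10>2)
P1 drop D (C beats it: P:7>4 Q:11>8 R:9>4)
P2 drop P (R beats it: B:11>8 C:6>4 E:9>6)
P1→{B,C,E} P2→{Q,R}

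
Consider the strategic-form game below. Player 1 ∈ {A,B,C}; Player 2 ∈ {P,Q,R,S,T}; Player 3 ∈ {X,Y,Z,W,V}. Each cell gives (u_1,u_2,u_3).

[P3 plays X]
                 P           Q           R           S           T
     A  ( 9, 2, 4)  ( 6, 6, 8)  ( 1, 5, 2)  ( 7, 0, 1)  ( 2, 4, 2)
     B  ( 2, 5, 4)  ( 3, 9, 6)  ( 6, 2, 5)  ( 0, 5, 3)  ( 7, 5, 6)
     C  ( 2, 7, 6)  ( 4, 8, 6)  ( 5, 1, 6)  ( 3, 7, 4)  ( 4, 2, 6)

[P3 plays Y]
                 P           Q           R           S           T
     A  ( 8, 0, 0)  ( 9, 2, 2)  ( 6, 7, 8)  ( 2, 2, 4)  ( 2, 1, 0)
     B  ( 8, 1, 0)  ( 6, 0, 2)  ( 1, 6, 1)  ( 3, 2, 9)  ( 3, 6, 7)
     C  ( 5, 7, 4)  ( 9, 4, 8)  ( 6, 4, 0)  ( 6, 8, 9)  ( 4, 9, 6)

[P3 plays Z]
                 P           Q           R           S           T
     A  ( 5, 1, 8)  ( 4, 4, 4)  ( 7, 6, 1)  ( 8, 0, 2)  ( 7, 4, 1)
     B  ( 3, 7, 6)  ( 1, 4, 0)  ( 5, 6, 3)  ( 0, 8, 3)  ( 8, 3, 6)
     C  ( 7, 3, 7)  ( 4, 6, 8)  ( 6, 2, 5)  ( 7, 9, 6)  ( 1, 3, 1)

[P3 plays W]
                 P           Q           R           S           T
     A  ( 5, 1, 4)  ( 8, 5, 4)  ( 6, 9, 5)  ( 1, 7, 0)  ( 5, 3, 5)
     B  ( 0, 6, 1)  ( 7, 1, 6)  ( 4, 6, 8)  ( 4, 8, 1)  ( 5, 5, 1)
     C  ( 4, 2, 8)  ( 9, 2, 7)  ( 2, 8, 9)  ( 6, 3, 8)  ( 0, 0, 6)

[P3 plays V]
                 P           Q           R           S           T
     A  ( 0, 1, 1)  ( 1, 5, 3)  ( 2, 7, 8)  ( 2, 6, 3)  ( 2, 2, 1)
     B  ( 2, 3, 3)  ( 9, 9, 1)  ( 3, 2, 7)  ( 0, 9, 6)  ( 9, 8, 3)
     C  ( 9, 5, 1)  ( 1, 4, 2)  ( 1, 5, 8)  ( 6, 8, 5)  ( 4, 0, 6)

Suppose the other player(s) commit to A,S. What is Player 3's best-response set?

argmax u_3 = {Y}

u_3(X vs A,S) = 1
u_3(Y vs A,S) = 4
u_3(Z vs A,S) = 2
u_3(W vs A,S) = 0
u_3(V vs A,S) = 3
max payoff 4 at {Y}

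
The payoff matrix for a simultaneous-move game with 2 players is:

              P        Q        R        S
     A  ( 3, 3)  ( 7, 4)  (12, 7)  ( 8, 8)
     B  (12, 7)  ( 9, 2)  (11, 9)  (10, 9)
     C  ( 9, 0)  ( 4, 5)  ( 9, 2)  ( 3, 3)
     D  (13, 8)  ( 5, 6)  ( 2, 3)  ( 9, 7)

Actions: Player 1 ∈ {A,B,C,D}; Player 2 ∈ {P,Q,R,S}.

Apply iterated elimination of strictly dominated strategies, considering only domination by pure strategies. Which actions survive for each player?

P1 drop C (B beats it: P:12>9 Q:9>4 R:11>9 S:10>3)
P2 drop Q (S beats it: A:8>4 B:9>2 D:7>6)
P1→{A,B,D} P2→{P,R,S}

Remaining: P1:{A,B,D} P2:{P,R,S}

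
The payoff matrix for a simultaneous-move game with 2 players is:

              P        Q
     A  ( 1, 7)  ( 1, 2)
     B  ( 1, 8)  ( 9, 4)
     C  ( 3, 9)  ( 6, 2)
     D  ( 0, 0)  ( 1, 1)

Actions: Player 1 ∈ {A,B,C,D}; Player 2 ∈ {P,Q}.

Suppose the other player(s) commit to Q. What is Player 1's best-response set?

u_1(A vs Q) = 1
u_1(B vs Q) = 9
u_1(C vs Q) = 6
u_1(D vs Q) = 1
max payoff 9 at {B}

BR_1 = {B}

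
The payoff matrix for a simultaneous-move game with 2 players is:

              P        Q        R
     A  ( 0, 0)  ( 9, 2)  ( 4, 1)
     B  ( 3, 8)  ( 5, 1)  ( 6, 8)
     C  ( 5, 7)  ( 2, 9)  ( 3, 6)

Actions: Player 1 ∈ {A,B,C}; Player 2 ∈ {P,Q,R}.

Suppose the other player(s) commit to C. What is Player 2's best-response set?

u_2(P vs C) = 7
u_2(Q vs C) = 9
u_2(R vs C) = 6
max payoff 9 at {Q}

P2 best: {Q}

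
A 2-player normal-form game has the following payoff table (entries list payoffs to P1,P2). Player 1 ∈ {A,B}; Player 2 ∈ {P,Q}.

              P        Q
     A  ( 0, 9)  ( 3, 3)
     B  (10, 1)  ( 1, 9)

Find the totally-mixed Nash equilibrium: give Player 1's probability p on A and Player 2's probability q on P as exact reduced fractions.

P1 indiff ⇒ q·0+(1-q)·3 = q·10+(1-q)·1 ⇒ q(-10) = (1-q)(-2) ⇒ q = 1/6
P2 indiff ⇒ p·9+(1-p)·1 = p·3+(1-p)·9 ⇒ p(6) = (1-p)(8) ⇒ p = 4/7

(p,q) = (4/7, 1/6)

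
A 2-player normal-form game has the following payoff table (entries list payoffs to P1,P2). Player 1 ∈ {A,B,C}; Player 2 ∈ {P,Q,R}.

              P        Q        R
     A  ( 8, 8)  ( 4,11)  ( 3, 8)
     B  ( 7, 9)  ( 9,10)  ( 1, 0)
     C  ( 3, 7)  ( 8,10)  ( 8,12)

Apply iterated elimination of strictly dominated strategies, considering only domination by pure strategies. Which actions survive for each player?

Remaining: P1:{B,C} P2:{Q,R}

P2 drop P (Q beats it: A:11>8 B:10>9 C:10>7)
P1 drop A (C beats it: Q:8>4 R:8>3)
P1→{B,C} P2→{Q,R}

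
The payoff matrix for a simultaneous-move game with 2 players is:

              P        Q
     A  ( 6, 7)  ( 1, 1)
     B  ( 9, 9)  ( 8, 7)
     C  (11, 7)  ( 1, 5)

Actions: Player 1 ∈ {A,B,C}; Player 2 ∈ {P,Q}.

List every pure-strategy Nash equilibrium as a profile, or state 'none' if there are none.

(A,P): not NE [P1→C gives 11>6]
(A,Q): not NE [P1→B gives 8>1; P2→P gives 7>1]
(B,P): not NE [P1→C gives 11>9]
(B,Q): not NE [P2→P gives 9>7]
(C,P): NE
(C,Q): not NE [P1→B gives 8>1; P2→P gives 7>5]

NE set: (C,P)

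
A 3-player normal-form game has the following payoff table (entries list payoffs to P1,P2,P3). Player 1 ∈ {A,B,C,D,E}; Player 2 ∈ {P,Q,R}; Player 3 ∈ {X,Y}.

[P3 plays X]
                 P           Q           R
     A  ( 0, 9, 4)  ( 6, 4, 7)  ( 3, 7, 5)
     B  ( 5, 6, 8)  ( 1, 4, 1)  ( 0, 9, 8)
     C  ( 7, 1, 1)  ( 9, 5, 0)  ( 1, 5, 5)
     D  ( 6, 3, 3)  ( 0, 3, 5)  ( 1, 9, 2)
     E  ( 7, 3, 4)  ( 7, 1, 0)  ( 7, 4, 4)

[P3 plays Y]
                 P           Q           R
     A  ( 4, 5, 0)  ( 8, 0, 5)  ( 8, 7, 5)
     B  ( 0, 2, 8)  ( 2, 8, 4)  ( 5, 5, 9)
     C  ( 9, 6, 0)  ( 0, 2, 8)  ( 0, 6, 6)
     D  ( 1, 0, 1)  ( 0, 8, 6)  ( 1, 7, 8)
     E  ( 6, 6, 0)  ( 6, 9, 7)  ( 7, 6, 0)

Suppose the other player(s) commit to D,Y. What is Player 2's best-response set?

u_2(P vs D,Y) = 0
u_2(Q vs D,Y) = 8
u_2(R vs D,Y) = 7
max payoff 8 at {Q}

BR_2 = {Q}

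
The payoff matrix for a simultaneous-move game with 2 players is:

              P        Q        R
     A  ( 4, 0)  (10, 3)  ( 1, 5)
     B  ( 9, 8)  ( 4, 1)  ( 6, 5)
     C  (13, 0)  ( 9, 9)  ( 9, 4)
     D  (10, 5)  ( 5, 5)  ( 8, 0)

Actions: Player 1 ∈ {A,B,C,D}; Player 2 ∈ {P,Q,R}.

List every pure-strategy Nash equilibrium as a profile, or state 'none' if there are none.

PSNE: ∅

(A,P): not NE [P1→C gives 13>4; P2→R gives 5>0]
(A,Q): not NE [P2→R gives 5>3]
(A,R): not NE [P1→C gives 9>1]
(B,P): not NE [P1→C gives 13>9]
(B,Q): not NE [P1→A gives 10>4; P2→P gives 8>1]
(B,R): not NE [P1→C gives 9>6; P2→P gives 8>5]
(C,P): not NE [P2→Q gives 9>0]
(C,Q): not NE [P1→A gives 10>9]
(C,R): not NE [P2→Q gives 9>4]
(D,P): not NE [P1→C gives 13>10]
(D,Q): not NE [P1→A gives 10>5]
(D,R): not NE [P1→C gives 9>8; P2→Q gives 5>0]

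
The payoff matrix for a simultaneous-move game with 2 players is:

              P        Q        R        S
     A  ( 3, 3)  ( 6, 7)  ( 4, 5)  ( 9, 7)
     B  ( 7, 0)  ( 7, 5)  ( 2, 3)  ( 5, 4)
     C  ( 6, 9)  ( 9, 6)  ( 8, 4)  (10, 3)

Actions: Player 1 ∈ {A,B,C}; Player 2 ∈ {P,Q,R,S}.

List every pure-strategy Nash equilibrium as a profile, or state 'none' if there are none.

(A,P): not NE [P1→B gives 7>3; P2→S gives 7>3]
(A,Q): not NE [P1→C gives 9>6]
(A,R): not NE [P1→C gives 8>4; P2→S gives 7>5]
(A,S): not NE [P1→C gives 10>9]
(B,P): not NE [P2→Q gives 5>0]
(B,Q): not NE [P1→C gives 9>7]
(B,R): not NE [P1→C gives 8>2; P2→Q gives 5>3]
(B,S): not NE [P1→C gives 10>5; P2→Q gives 5>4]
(C,P): not NE [P1→B gives 7>6]
(C,Q): not NE [P2→P gives 9>6]
(C,R): not NE [P2→P gives 9>4]
(C,S): not NE [P2→P gives 9>3]

PSNE: ∅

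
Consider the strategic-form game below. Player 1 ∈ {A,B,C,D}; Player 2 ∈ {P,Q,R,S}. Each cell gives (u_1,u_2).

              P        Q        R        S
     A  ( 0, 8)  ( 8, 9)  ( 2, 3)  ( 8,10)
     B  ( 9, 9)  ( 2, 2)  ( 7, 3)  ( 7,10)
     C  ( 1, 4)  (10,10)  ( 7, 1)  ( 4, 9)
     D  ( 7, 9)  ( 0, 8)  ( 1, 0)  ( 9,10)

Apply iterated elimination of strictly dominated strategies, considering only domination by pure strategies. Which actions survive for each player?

Remaining: P1:{A,C,D} P2:{Q,S}

P2 drop P (S beats it: A:10>8 B:10>9 C:9>4 D:10>9)
P2 drop R (S beats it: A:10>3 B:10>3 C:9>1 D:10>0)
P1 drop B (A beats it: Q:8>2 S:8>7)
P1→{A,C,D} P2→{Q,S}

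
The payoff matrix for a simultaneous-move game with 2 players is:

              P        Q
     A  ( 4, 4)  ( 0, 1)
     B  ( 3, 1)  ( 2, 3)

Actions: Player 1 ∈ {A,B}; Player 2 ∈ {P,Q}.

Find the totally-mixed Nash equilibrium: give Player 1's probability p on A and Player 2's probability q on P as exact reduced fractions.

P1 mixes 2/5 on A; P2 mixes 2/3 on P

P1 indiff ⇒ q·4+(1-q)·0 = q·3+(1-q)·2 ⇒ q(1) = (1-q)(2) ⇒ q = 2/3
P2 indiff ⇒ p·4+(1-p)·1 = p·1+(1-p)·3 ⇒ p(3) = (1-p)(2) ⇒ p = 2/5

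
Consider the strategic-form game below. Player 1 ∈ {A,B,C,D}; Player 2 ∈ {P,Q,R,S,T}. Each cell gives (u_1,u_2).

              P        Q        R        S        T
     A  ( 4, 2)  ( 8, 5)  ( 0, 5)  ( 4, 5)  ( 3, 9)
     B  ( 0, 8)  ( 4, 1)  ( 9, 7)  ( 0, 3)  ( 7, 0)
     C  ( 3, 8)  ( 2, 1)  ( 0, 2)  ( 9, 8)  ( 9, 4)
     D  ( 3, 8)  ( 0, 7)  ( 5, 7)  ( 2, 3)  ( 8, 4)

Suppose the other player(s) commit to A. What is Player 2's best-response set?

u_2(P vs A) = 2
u_2(Q vs A) = 5
u_2(R vs A) = 5
u_2(S vs A) = 5
u_2(T vs A) = 9
max payoff 9 at {T}

BR_2 = {T}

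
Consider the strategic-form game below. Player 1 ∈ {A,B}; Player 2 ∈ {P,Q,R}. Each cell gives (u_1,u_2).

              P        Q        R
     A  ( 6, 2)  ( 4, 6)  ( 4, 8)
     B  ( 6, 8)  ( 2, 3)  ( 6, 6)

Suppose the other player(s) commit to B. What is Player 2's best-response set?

P2 best: {P}

u_2(P vs B) = 8
u_2(Q vs B) = 3
u_2(R vs B) = 6
max payoff 8 at {P}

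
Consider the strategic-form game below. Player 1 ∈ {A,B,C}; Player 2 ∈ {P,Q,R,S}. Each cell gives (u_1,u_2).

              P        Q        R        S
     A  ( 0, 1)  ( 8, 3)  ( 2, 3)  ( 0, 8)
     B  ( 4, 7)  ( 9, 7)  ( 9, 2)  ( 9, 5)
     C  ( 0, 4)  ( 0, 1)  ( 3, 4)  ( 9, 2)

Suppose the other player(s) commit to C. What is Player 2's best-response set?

u_2(P vs C) = 4
u_2(Q vs C) = 1
u_2(R vs C) = 4
u_2(S vs C) = 2
max payoff 4 at {P,R}

P2 best: {P,R}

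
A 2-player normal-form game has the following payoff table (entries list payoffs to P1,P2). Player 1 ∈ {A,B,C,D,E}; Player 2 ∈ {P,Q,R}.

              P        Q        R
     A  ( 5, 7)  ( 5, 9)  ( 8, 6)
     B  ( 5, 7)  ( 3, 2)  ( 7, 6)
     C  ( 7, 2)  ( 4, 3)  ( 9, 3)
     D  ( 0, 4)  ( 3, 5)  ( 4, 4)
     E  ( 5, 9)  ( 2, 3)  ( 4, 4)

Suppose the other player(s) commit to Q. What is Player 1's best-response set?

argmax u_1 = {A}

u_1(A vs Q) = 5
u_1(B vs Q) = 3
u_1(C vs Q) = 4
u_1(D vs Q) = 3
u_1(E vs Q) = 2
max payoff 5 at {A}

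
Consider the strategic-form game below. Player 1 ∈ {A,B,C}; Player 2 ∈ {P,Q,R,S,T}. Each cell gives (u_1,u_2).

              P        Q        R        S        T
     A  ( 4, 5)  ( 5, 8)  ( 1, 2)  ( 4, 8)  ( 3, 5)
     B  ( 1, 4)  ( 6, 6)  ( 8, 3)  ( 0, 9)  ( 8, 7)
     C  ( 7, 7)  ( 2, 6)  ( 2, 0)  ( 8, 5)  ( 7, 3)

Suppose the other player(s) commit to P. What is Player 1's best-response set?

P1 best: {C}

u_1(A vs P) = 4
u_1(B vs P) = 1
u_1(C vs P) = 7
max payoff 7 at {C}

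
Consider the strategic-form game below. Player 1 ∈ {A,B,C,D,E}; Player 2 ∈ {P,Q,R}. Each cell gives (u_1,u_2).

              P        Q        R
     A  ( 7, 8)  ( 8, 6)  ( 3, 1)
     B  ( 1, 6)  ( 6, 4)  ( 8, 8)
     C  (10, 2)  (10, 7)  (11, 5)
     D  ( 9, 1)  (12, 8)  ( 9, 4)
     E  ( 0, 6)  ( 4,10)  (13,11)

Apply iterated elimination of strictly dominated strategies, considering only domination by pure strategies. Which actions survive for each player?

P1 drop A (C beats it: P:10>7 Q:10>8 R:11>3)
P1 drop B (C beats it: P:10>1 Q:10>6 R:11>8)
P2 drop P (Q beats it: C:7>2 D:8>1 E:10>6)
P1→{C,D,E} P2→{Q,R}

Remaining: P1:{C,D,E} P2:{Q,R}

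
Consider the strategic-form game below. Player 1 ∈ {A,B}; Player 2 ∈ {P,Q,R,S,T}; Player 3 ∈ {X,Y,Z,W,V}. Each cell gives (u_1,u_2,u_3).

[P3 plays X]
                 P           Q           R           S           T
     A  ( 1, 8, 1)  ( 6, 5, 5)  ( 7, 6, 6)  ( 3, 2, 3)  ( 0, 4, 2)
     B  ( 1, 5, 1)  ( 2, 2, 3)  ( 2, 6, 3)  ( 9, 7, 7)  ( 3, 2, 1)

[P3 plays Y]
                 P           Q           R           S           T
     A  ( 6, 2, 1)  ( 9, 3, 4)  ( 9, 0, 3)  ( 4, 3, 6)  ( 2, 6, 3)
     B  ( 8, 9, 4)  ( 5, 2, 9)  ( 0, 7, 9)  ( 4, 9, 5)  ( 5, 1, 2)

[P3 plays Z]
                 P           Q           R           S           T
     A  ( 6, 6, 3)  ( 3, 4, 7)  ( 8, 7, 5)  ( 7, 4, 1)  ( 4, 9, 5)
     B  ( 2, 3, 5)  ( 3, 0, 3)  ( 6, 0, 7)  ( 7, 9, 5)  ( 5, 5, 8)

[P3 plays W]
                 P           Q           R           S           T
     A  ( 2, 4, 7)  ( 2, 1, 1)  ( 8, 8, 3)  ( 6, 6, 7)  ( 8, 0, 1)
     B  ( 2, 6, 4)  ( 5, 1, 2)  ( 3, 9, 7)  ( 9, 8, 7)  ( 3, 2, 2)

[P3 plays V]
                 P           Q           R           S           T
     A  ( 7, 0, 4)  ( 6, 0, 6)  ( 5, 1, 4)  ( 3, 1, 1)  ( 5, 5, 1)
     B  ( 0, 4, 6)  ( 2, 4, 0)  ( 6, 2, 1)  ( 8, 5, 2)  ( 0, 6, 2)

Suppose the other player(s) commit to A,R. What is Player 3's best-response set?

argmax u_3 = {X}

u_3(X vs A,R) = 6
u_3(Y vs A,R) = 3
u_3(Z vs A,R) = 5
u_3(W vs A,R) = 3
u_3(V vs A,R) = 4
max payoff 6 at {X}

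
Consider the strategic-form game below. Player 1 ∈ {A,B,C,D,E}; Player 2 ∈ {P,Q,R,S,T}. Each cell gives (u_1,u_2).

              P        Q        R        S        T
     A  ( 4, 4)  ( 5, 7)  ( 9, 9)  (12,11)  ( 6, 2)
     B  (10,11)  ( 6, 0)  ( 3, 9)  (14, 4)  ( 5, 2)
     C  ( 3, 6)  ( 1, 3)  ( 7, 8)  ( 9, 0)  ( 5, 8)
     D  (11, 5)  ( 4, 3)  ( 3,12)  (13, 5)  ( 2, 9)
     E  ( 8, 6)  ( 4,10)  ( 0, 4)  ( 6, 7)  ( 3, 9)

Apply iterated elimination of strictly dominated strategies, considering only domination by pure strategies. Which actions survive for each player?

Survivors P1:{A,B,D} P2:{P,R,S}

P1 drop C (A beats it: P:4>3 Q:5>1 R:9>7 S:12>9 T:6>5)
P1 drop E (B beats it: P:10>8 Q:6>4 R:3>0 S:14>6 T:5>3)
P2 drop Q (R beats it: A:9>7 B:9>0 D:12>3)
P2 drop T (R beats it: A:9>2 B:9>2 D:12>9)
P1→{A,B,D} P2→{P,R,S}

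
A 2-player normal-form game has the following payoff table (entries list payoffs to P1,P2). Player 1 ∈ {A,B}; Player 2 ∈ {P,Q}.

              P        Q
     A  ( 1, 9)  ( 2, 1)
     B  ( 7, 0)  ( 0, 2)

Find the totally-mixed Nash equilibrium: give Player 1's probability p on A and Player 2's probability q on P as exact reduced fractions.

P1 indiff ⇒ q·1+(1-q)·2 = q·7+(1-q)·0 ⇒ q(-6) = (1-q)(-2) ⇒ q = 1/4
P2 indiff ⇒ p·9+(1-p)·0 = p·1+(1-p)·2 ⇒ p(8) = (1-p)(2) ⇒ p = 1/5

(p,q) = (1/5, 1/4)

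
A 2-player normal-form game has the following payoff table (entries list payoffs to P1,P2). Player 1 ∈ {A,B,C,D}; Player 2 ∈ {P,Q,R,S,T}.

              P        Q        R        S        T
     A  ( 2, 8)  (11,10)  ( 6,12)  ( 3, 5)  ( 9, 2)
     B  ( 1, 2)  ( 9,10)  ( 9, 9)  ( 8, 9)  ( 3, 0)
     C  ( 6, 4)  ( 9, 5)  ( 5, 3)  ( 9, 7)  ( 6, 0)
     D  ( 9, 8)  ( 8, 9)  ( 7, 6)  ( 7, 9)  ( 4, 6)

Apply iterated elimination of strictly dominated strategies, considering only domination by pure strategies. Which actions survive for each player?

Remaining: P1:{A,B,C} P2:{Q,R,S}

P2 drop P (Q beats it: A:10>8 B:10>2 C:5>4 D:9>8)
P2 drop T (Q beats it: A:10>2 B:10>0 C:5>0 D:9>6)
P1 drop D (B beats it: Q:9>8 R:9>7 S:8>7)
P1→{A,B,C} P2→{Q,R,S}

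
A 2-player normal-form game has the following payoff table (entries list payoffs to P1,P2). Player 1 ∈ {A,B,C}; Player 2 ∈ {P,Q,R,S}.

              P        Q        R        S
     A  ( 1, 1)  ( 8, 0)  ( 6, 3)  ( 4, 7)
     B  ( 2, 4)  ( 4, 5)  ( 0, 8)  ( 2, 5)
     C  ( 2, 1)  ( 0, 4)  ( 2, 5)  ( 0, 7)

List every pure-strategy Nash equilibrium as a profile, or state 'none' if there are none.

Nash profiles: (A,S)

(A,P): not NE [P1→C gives 2>1; P2→S gives 7>1]
(A,Q): not NE [P2→S gives 7>0]
(A,R): not NE [P2→S gives 7>3]
(A,S): NE
(B,P): not NE [P2→R gives 8>4]
(B,Q): not NE [P1→A gives 8>4; P2→R gives 8>5]
(B,R): not NE [P1→A gives 6>0]
(B,S): not NE [P1→A gives 4>2; P2→R gives 8>5]
(C,P): not NE [P2→S gives 7>1]
(C,Q): not NE [P1→A gives 8>0; P2→S gives 7>4]
(C,R): not NE [P1→A gives 6>2; P2→S gives 7>5]
(C,S): not NE [P1→A gives 4>0]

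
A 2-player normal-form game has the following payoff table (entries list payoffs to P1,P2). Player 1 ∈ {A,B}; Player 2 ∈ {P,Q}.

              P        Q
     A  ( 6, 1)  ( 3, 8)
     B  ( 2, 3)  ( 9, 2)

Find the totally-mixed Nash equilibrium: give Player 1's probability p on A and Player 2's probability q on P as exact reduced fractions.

P1 indiff ⇒ q·6+(1-q)·3 = q·2+(1-q)·9 ⇒ q(4) = (1-q)(6) ⇒ q = 3/5
P2 indiff ⇒ p·1+(1-p)·3 = p·8+(1-p)·2 ⇒ p(-7) = (1-p)(-1) ⇒ p = 1/8

p=1/8, q=3/5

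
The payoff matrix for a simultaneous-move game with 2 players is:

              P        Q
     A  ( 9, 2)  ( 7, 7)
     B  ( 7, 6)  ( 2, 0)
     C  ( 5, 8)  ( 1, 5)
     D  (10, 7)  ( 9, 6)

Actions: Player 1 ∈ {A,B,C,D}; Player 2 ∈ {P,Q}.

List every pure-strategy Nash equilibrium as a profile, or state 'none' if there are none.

Nash profiles: (D,P)

(A,P): not NE [P1→D gives 10>9; P2→Q gives 7>2]
(A,Q): not NE [P1→D gives 9>7]
(B,P): not NE [P1→D gives 10>7]
(B,Q): not NE [P1→D gives 9>2; P2→P gives 6>0]
(C,P): not NE [P1→D gives 10>5]
(C,Q): not NE [P1→D gives 9>1; P2→P gives 8>5]
(D,P): NE
(D,Q): not NE [P2→P gives 7>6]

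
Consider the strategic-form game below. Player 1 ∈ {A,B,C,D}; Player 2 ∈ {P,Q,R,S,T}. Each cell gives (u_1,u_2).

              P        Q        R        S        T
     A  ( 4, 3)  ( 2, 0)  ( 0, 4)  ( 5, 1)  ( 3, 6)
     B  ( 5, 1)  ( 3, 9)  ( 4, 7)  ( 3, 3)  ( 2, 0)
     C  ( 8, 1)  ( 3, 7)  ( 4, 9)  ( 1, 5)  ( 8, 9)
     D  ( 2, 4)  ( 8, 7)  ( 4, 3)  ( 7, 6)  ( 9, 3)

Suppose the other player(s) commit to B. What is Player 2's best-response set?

P2 best: {Q}

u_2(P vs B) = 1
u_2(Q vs B) = 9
u_2(R vs B) = 7
u_2(S vs B) = 3
u_2(T vs B) = 0
max payoff 9 at {Q}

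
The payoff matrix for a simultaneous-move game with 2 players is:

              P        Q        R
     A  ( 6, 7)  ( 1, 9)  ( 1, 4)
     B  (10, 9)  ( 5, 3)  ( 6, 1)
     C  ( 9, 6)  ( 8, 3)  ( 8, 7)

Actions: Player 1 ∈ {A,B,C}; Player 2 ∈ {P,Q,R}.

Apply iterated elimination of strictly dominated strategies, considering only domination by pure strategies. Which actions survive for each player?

P1 drop A (B beats it: P:10>6 Q:5>1 R:6>1)
P2 drop Q (P beats it: B:9>3 C:6>3)
P1→{B,C} P2→{P,R}

IESDS → P1:{B,C} P2:{P,R}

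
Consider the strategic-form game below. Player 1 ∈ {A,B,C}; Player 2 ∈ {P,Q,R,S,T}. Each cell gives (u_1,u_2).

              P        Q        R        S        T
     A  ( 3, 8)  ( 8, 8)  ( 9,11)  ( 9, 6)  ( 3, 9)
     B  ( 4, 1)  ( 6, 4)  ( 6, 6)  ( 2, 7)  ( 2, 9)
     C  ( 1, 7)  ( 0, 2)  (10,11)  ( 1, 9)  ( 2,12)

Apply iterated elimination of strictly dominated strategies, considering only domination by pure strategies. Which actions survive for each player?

IESDS → P1:{A,C} P2:{R,T}

P2 drop P (R beats it: A:11>8 B:6>1 C:11>7)
P1 drop B (A beats it: Q:8>6 R:9>6 S:9>2 T:3>2)
P2 drop Q (R beats it: A:11>8 C:11>2)
P2 drop S (R beats it: A:11>6 C:11>9)
P1→{A,C} P2→{R,T}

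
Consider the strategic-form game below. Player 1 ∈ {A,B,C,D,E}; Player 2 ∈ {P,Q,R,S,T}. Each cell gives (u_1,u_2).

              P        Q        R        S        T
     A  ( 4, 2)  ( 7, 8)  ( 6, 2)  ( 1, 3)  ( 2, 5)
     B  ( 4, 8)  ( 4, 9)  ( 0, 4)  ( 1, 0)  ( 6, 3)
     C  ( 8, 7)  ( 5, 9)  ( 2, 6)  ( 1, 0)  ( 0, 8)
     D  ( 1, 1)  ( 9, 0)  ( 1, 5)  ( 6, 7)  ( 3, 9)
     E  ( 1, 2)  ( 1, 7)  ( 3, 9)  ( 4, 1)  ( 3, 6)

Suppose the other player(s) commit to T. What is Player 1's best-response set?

P1 best: {B}

u_1(A vs T) = 2
u_1(B vs T) = 6
u_1(C vs T) = 0
u_1(D vs T) = 3
u_1(E vs T) = 3
max payoff 6 at {B}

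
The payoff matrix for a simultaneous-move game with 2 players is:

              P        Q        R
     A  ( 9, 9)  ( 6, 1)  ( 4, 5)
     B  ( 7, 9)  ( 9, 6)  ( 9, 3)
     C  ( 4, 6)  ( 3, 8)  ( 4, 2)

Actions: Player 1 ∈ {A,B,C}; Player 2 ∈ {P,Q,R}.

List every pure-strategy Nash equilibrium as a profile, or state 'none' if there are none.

Nash profiles: (A,P)

(A,P): NE
(A,Q): not NE [P1→B gives 9>6; P2→P gives 9>1]
(A,R): not NE [P1→B gives 9>4; P2→P gives 9>5]
(B,P): not NE [P1→A gives 9>7]
(B,Q): not NE [P2→P gives 9>6]
(B,R): not NE [P2→P gives 9>3]
(C,P): not NE [P1→A gives 9>4; P2→Q gives 8>6]
(C,Q): not NE [P1→B gives 9>3]
(C,R): not NE [P1→B gives 9>4; P2→Q gives 8>2]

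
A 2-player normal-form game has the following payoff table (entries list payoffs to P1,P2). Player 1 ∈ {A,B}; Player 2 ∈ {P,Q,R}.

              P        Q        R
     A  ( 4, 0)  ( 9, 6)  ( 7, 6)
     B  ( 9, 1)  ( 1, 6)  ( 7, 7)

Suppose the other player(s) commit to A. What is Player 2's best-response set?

u_2(P vs A) = 0
u_2(Q vs A) = 6
u_2(R vs A) = 6
max payoff 6 at {Q,R}

P2 best: {Q,R}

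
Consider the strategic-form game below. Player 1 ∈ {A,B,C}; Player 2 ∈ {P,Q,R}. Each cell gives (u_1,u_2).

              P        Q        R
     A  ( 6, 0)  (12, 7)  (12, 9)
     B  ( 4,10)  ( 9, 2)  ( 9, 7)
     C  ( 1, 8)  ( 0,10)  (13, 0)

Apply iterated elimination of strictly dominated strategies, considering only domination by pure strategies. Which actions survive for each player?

P1 drop B (A beats it: P:6>4 Q:12>9 R:12>9)
P2 drop P (Q beats it: A:7>0 C:10>8)
P1→{A,C} P2→{Q,R}

Survivors P1:{A,C} P2:{Q,R}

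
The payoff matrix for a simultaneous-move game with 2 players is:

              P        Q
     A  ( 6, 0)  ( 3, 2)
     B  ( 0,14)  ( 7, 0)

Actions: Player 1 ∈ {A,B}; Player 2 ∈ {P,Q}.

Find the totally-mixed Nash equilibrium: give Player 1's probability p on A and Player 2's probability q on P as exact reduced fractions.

p=7/8, q=2/5

P1 indiff ⇒ q·6+(1-q)·3 = q·0+(1-q)·7 ⇒ q(6) = (1-q)(4) ⇒ q = 2/5
P2 indiff ⇒ p·0+(1-p)·14 = p·2+(1-p)·0 ⇒ p(-2) = (1-p)(-14) ⇒ p = 7/8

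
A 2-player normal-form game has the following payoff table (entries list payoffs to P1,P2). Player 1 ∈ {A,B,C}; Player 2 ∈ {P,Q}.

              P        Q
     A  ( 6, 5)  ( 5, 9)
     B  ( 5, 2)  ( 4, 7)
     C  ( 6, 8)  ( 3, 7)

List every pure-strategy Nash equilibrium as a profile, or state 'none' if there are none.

(A,P): not NE [P2→Q gives 9>5]
(A,Q): NE
(B,P): not NE [P1→C gives 6>5; P2→Q gives 7>2]
(B,Q): not NE [P1→A gives 5>4]
(C,P): NE
(C,Q): not NE [P1→A gives 5>3; P2→P gives 8>7]

PSNE = {(A,Q), (C,P)}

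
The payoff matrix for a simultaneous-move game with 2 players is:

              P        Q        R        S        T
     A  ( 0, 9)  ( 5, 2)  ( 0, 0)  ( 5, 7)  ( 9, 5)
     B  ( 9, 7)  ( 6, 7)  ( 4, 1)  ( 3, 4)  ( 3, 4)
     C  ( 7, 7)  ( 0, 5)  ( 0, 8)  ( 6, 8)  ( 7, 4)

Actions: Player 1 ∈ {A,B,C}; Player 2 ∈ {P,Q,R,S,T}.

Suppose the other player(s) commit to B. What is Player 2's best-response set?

BR_2 = {P,Q}

u_2(P vs B) = 7
u_2(Q vs B) = 7
u_2(R vs B) = 1
u_2(S vs B) = 4
u_2(T vs B) = 4
max payoff 7 at {P,Q}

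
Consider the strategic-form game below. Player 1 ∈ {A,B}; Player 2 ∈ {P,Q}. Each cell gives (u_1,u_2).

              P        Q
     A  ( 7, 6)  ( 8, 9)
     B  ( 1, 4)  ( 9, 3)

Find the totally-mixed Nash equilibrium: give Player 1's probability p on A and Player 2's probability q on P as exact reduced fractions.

p=1/4, q=1/7

P1 indiff ⇒ q·7+(1-q)·8 = q·1+(1-q)·9 ⇒ q(6) = (1-q)(1) ⇒ q = 1/7
P2 indiff ⇒ p·6+(1-p)·4 = p·9+(1-p)·3 ⇒ p(-3) = (1-p)(-1) ⇒ p = 1/4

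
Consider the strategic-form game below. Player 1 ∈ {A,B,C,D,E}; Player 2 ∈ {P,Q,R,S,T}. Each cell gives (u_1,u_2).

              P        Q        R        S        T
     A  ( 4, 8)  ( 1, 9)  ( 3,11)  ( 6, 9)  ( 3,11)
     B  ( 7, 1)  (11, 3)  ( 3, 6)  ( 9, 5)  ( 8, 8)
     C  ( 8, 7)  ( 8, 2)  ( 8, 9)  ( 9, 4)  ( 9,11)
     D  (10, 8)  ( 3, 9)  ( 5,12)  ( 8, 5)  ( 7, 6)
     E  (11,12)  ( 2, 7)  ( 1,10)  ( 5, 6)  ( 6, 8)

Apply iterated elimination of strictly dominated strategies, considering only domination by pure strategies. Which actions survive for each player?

P1 drop A (C beats it: P:8>4 Q:8>1 R:8>3 S:9>6 T:9>3)
P2 drop Q (R beats it: B:6>3 C:9>2 D:12>9 E:10>7)
P2 drop S (R beats it: B:6>5 C:9>4 D:12>5 E:10>6)
P1 drop B (C beats it: P:8>7 R:8>3 T:9>8)
P1→{C,D,E} P2→{P,R,T}

Remaining: P1:{C,D,E} P2:{P,R,T}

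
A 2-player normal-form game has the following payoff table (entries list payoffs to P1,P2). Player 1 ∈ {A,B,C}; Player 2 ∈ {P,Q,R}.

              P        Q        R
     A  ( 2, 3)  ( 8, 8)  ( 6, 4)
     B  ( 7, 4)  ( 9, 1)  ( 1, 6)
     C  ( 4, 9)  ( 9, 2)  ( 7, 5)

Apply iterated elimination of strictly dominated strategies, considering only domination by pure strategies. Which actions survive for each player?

P1 drop A (C beats it: P:4>2 Q:9>8 R:7>6)
P2 drop Q (P beats it: B:4>1 C:9>2)
P1→{B,C} P2→{P,R}

IESDS → P1:{B,C} P2:{P,R}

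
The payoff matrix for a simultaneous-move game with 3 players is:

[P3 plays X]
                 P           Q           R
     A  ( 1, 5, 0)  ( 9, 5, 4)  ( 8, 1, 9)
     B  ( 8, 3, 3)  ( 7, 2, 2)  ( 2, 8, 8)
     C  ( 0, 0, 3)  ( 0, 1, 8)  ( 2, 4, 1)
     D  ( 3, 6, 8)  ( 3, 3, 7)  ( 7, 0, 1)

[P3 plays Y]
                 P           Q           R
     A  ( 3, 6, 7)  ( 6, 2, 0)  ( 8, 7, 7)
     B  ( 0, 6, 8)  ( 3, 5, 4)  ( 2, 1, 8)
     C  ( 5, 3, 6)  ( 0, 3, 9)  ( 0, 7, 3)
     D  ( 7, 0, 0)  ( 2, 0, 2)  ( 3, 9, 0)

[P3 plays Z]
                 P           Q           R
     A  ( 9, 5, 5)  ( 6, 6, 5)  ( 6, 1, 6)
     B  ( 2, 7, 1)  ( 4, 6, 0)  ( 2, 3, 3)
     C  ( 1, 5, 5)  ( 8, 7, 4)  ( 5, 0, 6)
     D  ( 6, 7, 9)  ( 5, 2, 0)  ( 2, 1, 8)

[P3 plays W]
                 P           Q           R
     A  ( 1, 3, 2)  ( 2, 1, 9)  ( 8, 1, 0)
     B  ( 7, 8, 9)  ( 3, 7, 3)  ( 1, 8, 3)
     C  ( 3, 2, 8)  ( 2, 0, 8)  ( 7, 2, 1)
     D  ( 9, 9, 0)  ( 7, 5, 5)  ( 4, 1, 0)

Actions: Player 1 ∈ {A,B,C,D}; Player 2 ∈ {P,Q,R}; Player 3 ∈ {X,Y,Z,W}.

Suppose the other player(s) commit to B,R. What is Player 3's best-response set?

argmax u_3 = {X,Y}

u_3(X vs B,R) = 8
u_3(Y vs B,R) = 8
u_3(Z vs B,R) = 3
u_3(W vs B,R) = 3
max payoff 8 at {X,Y}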